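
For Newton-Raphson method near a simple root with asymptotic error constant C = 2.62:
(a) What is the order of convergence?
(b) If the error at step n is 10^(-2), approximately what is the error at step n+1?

(a) Newton-Raphson has quadratic (order 2) convergence near simple roots.
    This means |e_{n+1}| ≈ C|e_n|².

(b) With |e_n| = 10^(-2) and C = 2.62:
    |e_{n+1}| ≈ 2.62 × (10^(-2))² = 2.62 × 10^(-4)

(a) 2 (quadratic); (b) |e_{n+1}| ≈ 2.620e-04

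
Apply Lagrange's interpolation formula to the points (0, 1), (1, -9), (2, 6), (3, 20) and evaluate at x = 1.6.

Lagrange interpolation formula:
P(x) = Σ yᵢ × Lᵢ(x)
where Lᵢ(x) = Π_{j≠i} (x - xⱼ)/(xᵢ - xⱼ)

L_0(1.6) = (1.6 - 1)/(0 - 1) × (1.6 - 2)/(0 - 2) × (1.6 - 3)/(0 - 3) = -0.056000
L_1(1.6) = (1.6 - 0)/(1 - 0) × (1.6 - 2)/(1 - 2) × (1.6 - 3)/(1 - 3) = 0.448000
L_2(1.6) = (1.6 - 0)/(2 - 0) × (1.6 - 1)/(2 - 1) × (1.6 - 3)/(2 - 3) = 0.672000
L_3(1.6) = (1.6 - 0)/(3 - 0) × (1.6 - 1)/(3 - 1) × (1.6 - 2)/(3 - 2) = -0.064000

P(1.6) = 1×L_0(1.6) + (-9)×L_1(1.6) + 6×L_2(1.6) + 20×L_3(1.6)
P(1.6) = -1.336000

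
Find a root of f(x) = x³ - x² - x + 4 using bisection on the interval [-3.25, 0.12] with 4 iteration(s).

f(x) = x³ - x² - x + 4
Initial interval: [-3.25, 0.12]

Iteration 1:
  c_1 = (-3.250000 + 0.120000)/2 = -1.565000
  f(c_1) = f(-1.565000) = -0.717262
  f(a) × f(c) ≥ 0, new interval: [-1.565000, 0.120000]
Iteration 2:
  c_2 = (-1.565000 + 0.120000)/2 = -0.722500
  f(c_2) = f(-0.722500) = 3.823344
  f(a) × f(c) < 0, new interval: [-1.565000, -0.722500]
Iteration 3:
  c_3 = (-1.565000 + (-0.722500))/2 = -1.143750
  f(c_3) = f(-1.143750) = 2.339373
  f(a) × f(c) < 0, new interval: [-1.565000, -1.143750]
Iteration 4:
  c_4 = (-1.565000 + (-1.143750))/2 = -1.354375
  f(c_4) = f(-1.354375) = 1.035670
  f(a) × f(c) < 0, new interval: [-1.565000, -1.354375]

After 4 iteration(s), the approximation is c_4 = -1.354375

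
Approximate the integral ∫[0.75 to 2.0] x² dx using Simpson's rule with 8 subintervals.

f(x) = x²
a = 0.75, b = 2.0, n = 8
h = (b - a)/n = 0.156250

Simpson's rule: (h/3)[f(x₀) + 4f(x₁) + 2f(x₂) + ... + f(xₙ)]

x_0 = 0.7500, f(x_0) = 0.562500, coefficient = 1
x_1 = 0.9062, f(x_1) = 0.821289, coefficient = 4
x_2 = 1.0625, f(x_2) = 1.128906, coefficient = 2
x_3 = 1.2188, f(x_3) = 1.485352, coefficient = 4
x_4 = 1.3750, f(x_4) = 1.890625, coefficient = 2
x_5 = 1.5312, f(x_5) = 2.344727, coefficient = 4
x_6 = 1.6875, f(x_6) = 2.847656, coefficient = 2
x_7 = 1.8438, f(x_7) = 3.399414, coefficient = 4
x_8 = 2.0000, f(x_8) = 4.000000, coefficient = 1

I ≈ (0.156250/3) × 48.500000 = 2.526042
Exact value: 2.526042
Error: 0.000000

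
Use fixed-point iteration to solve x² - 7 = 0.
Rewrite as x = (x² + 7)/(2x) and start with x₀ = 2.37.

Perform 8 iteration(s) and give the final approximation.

Equation: x² - 7 = 0
Fixed-point form: x = (x² + 7)/(2x)
x₀ = 2.37

x_1 = g(2.370000) = 2.661793
x_2 = g(2.661793) = 2.645800
x_3 = g(2.645800) = 2.645751
x_4 = g(2.645751) = 2.645751
x_5 = g(2.645751) = 2.645751
x_6 = g(2.645751) = 2.645751
x_7 = g(2.645751) = 2.645751
x_8 = g(2.645751) = 2.645751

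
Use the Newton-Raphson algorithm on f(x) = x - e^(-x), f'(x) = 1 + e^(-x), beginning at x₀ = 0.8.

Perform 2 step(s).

f(x) = x - e^(-x)
f'(x) = 1 + e^(-x)
x₀ = 0.8

Newton-Raphson formula: x_{n+1} = x_n - f(x_n)/f'(x_n)

Iteration 1:
  f(0.800000) = 0.350671
  f'(0.800000) = 1.449329
  x_1 = 0.800000 - 0.350671/1.449329 = 0.558046
Iteration 2:
  f(0.558046) = -0.014280
  f'(0.558046) = 1.572326
  x_2 = 0.558046 - (-0.014280)/1.572326 = 0.567128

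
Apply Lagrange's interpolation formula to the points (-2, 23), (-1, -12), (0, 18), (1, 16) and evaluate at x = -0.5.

Lagrange interpolation formula:
P(x) = Σ yᵢ × Lᵢ(x)
where Lᵢ(x) = Π_{j≠i} (x - xⱼ)/(xᵢ - xⱼ)

L_0(-0.5) = (-0.5 - (-1))/(-2 - (-1)) × (-0.5 - 0)/(-2 - 0) × (-0.5 - 1)/(-2 - 1) = -0.062500
L_1(-0.5) = (-0.5 - (-2))/(-1 - (-2)) × (-0.5 - 0)/(-1 - 0) × (-0.5 - 1)/(-1 - 1) = 0.562500
L_2(-0.5) = (-0.5 - (-2))/(0 - (-2)) × (-0.5 - (-1))/(0 - (-1)) × (-0.5 - 1)/(0 - 1) = 0.562500
L_3(-0.5) = (-0.5 - (-2))/(1 - (-2)) × (-0.5 - (-1))/(1 - (-1)) × (-0.5 - 0)/(1 - 0) = -0.062500

P(-0.5) = 23×L_0(-0.5) + (-12)×L_1(-0.5) + 18×L_2(-0.5) + 16×L_3(-0.5)
P(-0.5) = 0.937500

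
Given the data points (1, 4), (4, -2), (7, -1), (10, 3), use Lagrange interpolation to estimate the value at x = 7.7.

Lagrange interpolation formula:
P(x) = Σ yᵢ × Lᵢ(x)
where Lᵢ(x) = Π_{j≠i} (x - xⱼ)/(xᵢ - xⱼ)

L_0(7.7) = (7.7 - 4)/(1 - 4) × (7.7 - 7)/(1 - 7) × (7.7 - 10)/(1 - 10) = 0.036772
L_1(7.7) = (7.7 - 1)/(4 - 1) × (7.7 - 7)/(4 - 7) × (7.7 - 10)/(4 - 10) = -0.199759
L_2(7.7) = (7.7 - 1)/(7 - 1) × (7.7 - 4)/(7 - 4) × (7.7 - 10)/(7 - 10) = 1.055870
L_3(7.7) = (7.7 - 1)/(10 - 1) × (7.7 - 4)/(10 - 4) × (7.7 - 7)/(10 - 7) = 0.107117

P(7.7) = 4×L_0(7.7) + (-2)×L_1(7.7) + (-1)×L_2(7.7) + 3×L_3(7.7)
P(7.7) = -0.187914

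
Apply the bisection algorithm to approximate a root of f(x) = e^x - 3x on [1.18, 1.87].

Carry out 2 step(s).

f(x) = e^x - 3x
Initial interval: [1.18, 1.87]

Iteration 1:
  c_1 = (1.180000 + 1.870000)/2 = 1.525000
  f(c_1) = f(1.525000) = 0.020144
  f(a) × f(c) < 0, new interval: [1.180000, 1.525000]
Iteration 2:
  c_2 = (1.180000 + 1.525000)/2 = 1.352500
  f(c_2) = f(1.352500) = -0.190419
  f(a) × f(c) ≥ 0, new interval: [1.352500, 1.525000]

After 2 iteration(s), the approximation is c_2 = 1.352500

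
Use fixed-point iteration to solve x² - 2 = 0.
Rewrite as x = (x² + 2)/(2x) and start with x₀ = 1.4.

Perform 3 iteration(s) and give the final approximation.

Equation: x² - 2 = 0
Fixed-point form: x = (x² + 2)/(2x)
x₀ = 1.4

x_1 = g(1.400000) = 1.414286
x_2 = g(1.414286) = 1.414214
x_3 = g(1.414214) = 1.414214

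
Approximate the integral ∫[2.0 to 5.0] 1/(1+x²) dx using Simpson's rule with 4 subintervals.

f(x) = 1/(1+x²)
a = 2.0, b = 5.0, n = 4
h = (b - a)/n = 0.750000

Simpson's rule: (h/3)[f(x₀) + 4f(x₁) + 2f(x₂) + ... + f(xₙ)]

x_0 = 2.0000, f(x_0) = 0.200000, coefficient = 1
x_1 = 2.7500, f(x_1) = 0.116788, coefficient = 4
x_2 = 3.5000, f(x_2) = 0.075472, coefficient = 2
x_3 = 4.2500, f(x_3) = 0.052459, coefficient = 4
x_4 = 5.0000, f(x_4) = 0.038462, coefficient = 1

I ≈ (0.750000/3) × 1.066394 = 0.266599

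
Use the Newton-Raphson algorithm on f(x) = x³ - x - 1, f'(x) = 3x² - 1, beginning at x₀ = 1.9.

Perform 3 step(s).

f(x) = x³ - x - 1
f'(x) = 3x² - 1
x₀ = 1.9

Newton-Raphson formula: x_{n+1} = x_n - f(x_n)/f'(x_n)

Iteration 1:
  f(1.900000) = 3.959000
  f'(1.900000) = 9.830000
  x_1 = 1.900000 - 3.959000/9.830000 = 1.497253
Iteration 2:
  f(1.497253) = 0.859240
  f'(1.497253) = 5.725302
  x_2 = 1.497253 - 0.859240/5.725302 = 1.347176
Iteration 3:
  f(1.347176) = 0.097789
  f'(1.347176) = 4.444646
  x_3 = 1.347176 - 0.097789/4.444646 = 1.325174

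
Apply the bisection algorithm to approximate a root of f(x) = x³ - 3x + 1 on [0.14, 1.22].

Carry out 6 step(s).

f(x) = x³ - 3x + 1
Initial interval: [0.14, 1.22]

Iteration 1:
  c_1 = (0.140000 + 1.220000)/2 = 0.680000
  f(c_1) = f(0.680000) = -0.725568
  f(a) × f(c) < 0, new interval: [0.140000, 0.680000]
Iteration 2:
  c_2 = (0.140000 + 0.680000)/2 = 0.410000
  f(c_2) = f(0.410000) = -0.161079
  f(a) × f(c) < 0, new interval: [0.140000, 0.410000]
Iteration 3:
  c_3 = (0.140000 + 0.410000)/2 = 0.275000
  f(c_3) = f(0.275000) = 0.195797
  f(a) × f(c) ≥ 0, new interval: [0.275000, 0.410000]
Iteration 4:
  c_4 = (0.275000 + 0.410000)/2 = 0.342500
  f(c_4) = f(0.342500) = 0.012677
  f(a) × f(c) ≥ 0, new interval: [0.342500, 0.410000]
Iteration 5:
  c_5 = (0.342500 + 0.410000)/2 = 0.376250
  f(c_5) = f(0.376250) = -0.075487
  f(a) × f(c) < 0, new interval: [0.342500, 0.376250]
Iteration 6:
  c_6 = (0.342500 + 0.376250)/2 = 0.359375
  f(c_6) = f(0.359375) = -0.031712
  f(a) × f(c) < 0, new interval: [0.342500, 0.359375]

After 6 iteration(s), the approximation is c_6 = 0.359375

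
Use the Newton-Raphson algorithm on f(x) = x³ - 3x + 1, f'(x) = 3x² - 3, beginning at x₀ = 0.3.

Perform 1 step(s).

f(x) = x³ - 3x + 1
f'(x) = 3x² - 3
x₀ = 0.3

Newton-Raphson formula: x_{n+1} = x_n - f(x_n)/f'(x_n)

Iteration 1:
  f(0.300000) = 0.127000
  f'(0.300000) = -2.730000
  x_1 = 0.300000 - 0.127000/(-2.730000) = 0.346520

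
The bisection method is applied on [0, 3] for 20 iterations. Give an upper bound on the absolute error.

Bisection error bound: |error| ≤ (b-a)/2^n
|error| ≤ (3 - 0)/2^20 = 3/2^20
|error| ≤ 0.0000028610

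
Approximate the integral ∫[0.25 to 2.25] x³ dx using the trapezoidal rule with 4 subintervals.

f(x) = x³
a = 0.25, b = 2.25, n = 4
h = (b - a)/n = 0.500000

Trapezoidal rule: (h/2)[f(x₀) + 2f(x₁) + 2f(x₂) + ... + f(xₙ)]

x_0 = 0.2500, f(x_0) = 0.015625, coefficient = 1
x_1 = 0.7500, f(x_1) = 0.421875, coefficient = 2
x_2 = 1.2500, f(x_2) = 1.953125, coefficient = 2
x_3 = 1.7500, f(x_3) = 5.359375, coefficient = 2
x_4 = 2.2500, f(x_4) = 11.390625, coefficient = 1

I ≈ (0.500000/2) × 26.875000 = 6.718750
Exact value: 6.406250
Error: 0.312500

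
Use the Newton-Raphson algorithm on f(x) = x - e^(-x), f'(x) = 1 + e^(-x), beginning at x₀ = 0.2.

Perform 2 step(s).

f(x) = x - e^(-x)
f'(x) = 1 + e^(-x)
x₀ = 0.2

Newton-Raphson formula: x_{n+1} = x_n - f(x_n)/f'(x_n)

Iteration 1:
  f(0.200000) = -0.618731
  f'(0.200000) = 1.818731
  x_1 = 0.200000 - (-0.618731)/1.818731 = 0.540199
Iteration 2:
  f(0.540199) = -0.042433
  f'(0.540199) = 1.582632
  x_2 = 0.540199 - (-0.042433)/1.582632 = 0.567011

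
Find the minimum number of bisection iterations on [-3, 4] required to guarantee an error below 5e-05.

We need (b-a)/2^n ≤ 5e-05
(4 - (-3))/2^n ≤ 5e-05
7/2^n ≤ 5e-05
2^n ≥ 140000
n ≥ log₂(140000) = 17.10
n ≥ 18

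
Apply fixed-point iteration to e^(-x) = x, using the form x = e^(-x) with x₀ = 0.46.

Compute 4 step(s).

Equation: e^(-x) = x
Fixed-point form: x = e^(-x)
x₀ = 0.46

x_1 = g(0.460000) = 0.631284
x_2 = g(0.631284) = 0.531909
x_3 = g(0.531909) = 0.587483
x_4 = g(0.587483) = 0.555724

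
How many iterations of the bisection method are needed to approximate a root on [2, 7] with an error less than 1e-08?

We need (b-a)/2^n ≤ 1e-08
(7 - 2)/2^n ≤ 1e-08
5/2^n ≤ 1e-08
2^n ≥ 500000000
n ≥ log₂(500000000) = 28.90
n ≥ 29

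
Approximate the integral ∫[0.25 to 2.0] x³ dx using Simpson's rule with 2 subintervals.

f(x) = x³
a = 0.25, b = 2.0, n = 2
h = (b - a)/n = 0.875000

Simpson's rule: (h/3)[f(x₀) + 4f(x₁) + 2f(x₂) + ... + f(xₙ)]

x_0 = 0.2500, f(x_0) = 0.015625, coefficient = 1
x_1 = 1.1250, f(x_1) = 1.423828, coefficient = 4
x_2 = 2.0000, f(x_2) = 8.000000, coefficient = 1

I ≈ (0.875000/3) × 13.710938 = 3.999023
Exact value: 3.999023
Error: 0.000000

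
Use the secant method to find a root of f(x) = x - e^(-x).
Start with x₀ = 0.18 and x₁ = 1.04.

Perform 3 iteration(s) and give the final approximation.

f(x) = x - e^(-x)
x₀ = 0.18, x₁ = 1.04

Secant formula: x_{n+1} = x_n - f(x_n)(x_n - x_{n-1})/(f(x_n) - f(x_{n-1}))

Iteration 1:
  f(0.180000) = -0.655270
  f(1.040000) = 0.686545
  x_2 = 1.040000 - 0.686545×(1.040000 - 0.180000)/(0.686545 - (-0.655270))
       = 0.599978
Iteration 2:
  f(1.040000) = 0.686545
  f(0.599978) = 0.051154
  x_3 = 0.599978 - 0.051154×(0.599978 - 1.040000)/(0.051154 - 0.686545)
       = 0.564553
Iteration 3:
  f(0.599978) = 0.051154
  f(0.564553) = -0.004062
  x_4 = 0.564553 - (-0.004062)×(0.564553 - 0.599978)/(-0.004062 - 0.051154)
       = 0.567159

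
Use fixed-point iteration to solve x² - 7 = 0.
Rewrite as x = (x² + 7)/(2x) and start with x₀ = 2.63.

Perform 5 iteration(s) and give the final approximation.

Equation: x² - 7 = 0
Fixed-point form: x = (x² + 7)/(2x)
x₀ = 2.63

x_1 = g(2.630000) = 2.645798
x_2 = g(2.645798) = 2.645751
x_3 = g(2.645751) = 2.645751
x_4 = g(2.645751) = 2.645751
x_5 = g(2.645751) = 2.645751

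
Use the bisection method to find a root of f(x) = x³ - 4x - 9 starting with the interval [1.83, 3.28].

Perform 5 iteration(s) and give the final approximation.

f(x) = x³ - 4x - 9
Initial interval: [1.83, 3.28]

Iteration 1:
  c_1 = (1.830000 + 3.280000)/2 = 2.555000
  f(c_1) = f(2.555000) = -2.540896
  f(a) × f(c) ≥ 0, new interval: [2.555000, 3.280000]
Iteration 2:
  c_2 = (2.555000 + 3.280000)/2 = 2.917500
  f(c_2) = f(2.917500) = 4.163195
  f(a) × f(c) < 0, new interval: [2.555000, 2.917500]
Iteration 3:
  c_3 = (2.555000 + 2.917500)/2 = 2.736250
  f(c_3) = f(2.736250) = 0.541479
  f(a) × f(c) < 0, new interval: [2.555000, 2.736250]
Iteration 4:
  c_4 = (2.555000 + 2.736250)/2 = 2.645625
  f(c_4) = f(2.645625) = -1.064893
  f(a) × f(c) ≥ 0, new interval: [2.645625, 2.736250]
Iteration 5:
  c_5 = (2.645625 + 2.736250)/2 = 2.690937
  f(c_5) = f(2.690937) = -0.278282
  f(a) × f(c) ≥ 0, new interval: [2.690937, 2.736250]

After 5 iteration(s), the approximation is c_5 = 2.690937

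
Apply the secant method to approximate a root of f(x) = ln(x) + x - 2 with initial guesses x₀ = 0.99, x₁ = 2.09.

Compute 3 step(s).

f(x) = ln(x) + x - 2
x₀ = 0.99, x₁ = 2.09

Secant formula: x_{n+1} = x_n - f(x_n)(x_n - x_{n-1})/(f(x_n) - f(x_{n-1}))

Iteration 1:
  f(0.990000) = -1.020050
  f(2.090000) = 0.827164
  x_2 = 2.090000 - 0.827164×(2.090000 - 0.990000)/(0.827164 - (-1.020050))
       = 1.597431
Iteration 2:
  f(2.090000) = 0.827164
  f(1.597431) = 0.065828
  x_3 = 1.597431 - 0.065828×(1.597431 - 2.090000)/(0.065828 - 0.827164)
       = 1.554842
Iteration 3:
  f(1.597431) = 0.065828
  f(1.554842) = -0.003784
  x_4 = 1.554842 - (-0.003784)×(1.554842 - 1.597431)/(-0.003784 - 0.065828)
       = 1.557157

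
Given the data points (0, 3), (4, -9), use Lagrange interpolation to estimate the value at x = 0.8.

Lagrange interpolation formula:
P(x) = Σ yᵢ × Lᵢ(x)
where Lᵢ(x) = Π_{j≠i} (x - xⱼ)/(xᵢ - xⱼ)

L_0(0.8) = (0.8 - 4)/(0 - 4) = 0.800000
L_1(0.8) = (0.8 - 0)/(4 - 0) = 0.200000

P(0.8) = 3×L_0(0.8) + (-9)×L_1(0.8)
P(0.8) = 0.600000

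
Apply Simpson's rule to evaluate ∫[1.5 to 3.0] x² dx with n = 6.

f(x) = x²
a = 1.5, b = 3.0, n = 6
h = (b - a)/n = 0.250000

Simpson's rule: (h/3)[f(x₀) + 4f(x₁) + 2f(x₂) + ... + f(xₙ)]

x_0 = 1.5000, f(x_0) = 2.250000, coefficient = 1
x_1 = 1.7500, f(x_1) = 3.062500, coefficient = 4
x_2 = 2.0000, f(x_2) = 4.000000, coefficient = 2
x_3 = 2.2500, f(x_3) = 5.062500, coefficient = 4
x_4 = 2.5000, f(x_4) = 6.250000, coefficient = 2
x_5 = 2.7500, f(x_5) = 7.562500, coefficient = 4
x_6 = 3.0000, f(x_6) = 9.000000, coefficient = 1

I ≈ (0.250000/3) × 94.500000 = 7.875000
Exact value: 7.875000
Error: 0.000000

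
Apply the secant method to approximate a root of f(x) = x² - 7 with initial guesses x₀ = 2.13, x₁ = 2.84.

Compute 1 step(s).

f(x) = x² - 7
x₀ = 2.13, x₁ = 2.84

Secant formula: x_{n+1} = x_n - f(x_n)(x_n - x_{n-1})/(f(x_n) - f(x_{n-1}))

Iteration 1:
  f(2.130000) = -2.463100
  f(2.840000) = 1.065600
  x_2 = 2.840000 - 1.065600×(2.840000 - 2.130000)/(1.065600 - (-2.463100))
       = 2.625594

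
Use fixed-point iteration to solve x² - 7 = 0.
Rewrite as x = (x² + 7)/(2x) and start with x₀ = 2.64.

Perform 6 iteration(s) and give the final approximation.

Equation: x² - 7 = 0
Fixed-point form: x = (x² + 7)/(2x)
x₀ = 2.64

x_1 = g(2.640000) = 2.645758
x_2 = g(2.645758) = 2.645751
x_3 = g(2.645751) = 2.645751
x_4 = g(2.645751) = 2.645751
x_5 = g(2.645751) = 2.645751
x_6 = g(2.645751) = 2.645751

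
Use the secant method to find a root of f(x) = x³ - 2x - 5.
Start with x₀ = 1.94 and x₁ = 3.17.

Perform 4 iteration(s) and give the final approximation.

f(x) = x³ - 2x - 5
x₀ = 1.94, x₁ = 3.17

Secant formula: x_{n+1} = x_n - f(x_n)(x_n - x_{n-1})/(f(x_n) - f(x_{n-1}))

Iteration 1:
  f(1.940000) = -1.578616
  f(3.170000) = 20.515013
  x_2 = 3.170000 - 20.515013×(3.170000 - 1.940000)/(20.515013 - (-1.578616))
       = 2.027885
Iteration 2:
  f(3.170000) = 20.515013
  f(2.027885) = -0.716463
  x_3 = 2.027885 - (-0.716463)×(2.027885 - 3.170000)/(-0.716463 - 20.515013)
       = 2.066426
Iteration 3:
  f(2.027885) = -0.716463
  f(2.066426) = -0.308972
  x_4 = 2.066426 - (-0.308972)×(2.066426 - 2.027885)/(-0.308972 - (-0.716463))
       = 2.095649
Iteration 4:
  f(2.066426) = -0.308972
  f(2.095649) = 0.012258
  x_5 = 2.095649 - 0.012258×(2.095649 - 2.066426)/(0.012258 - (-0.308972))
       = 2.094534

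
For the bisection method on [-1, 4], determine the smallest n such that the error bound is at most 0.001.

We need (b-a)/2^n ≤ 0.001
(4 - (-1))/2^n ≤ 0.001
5/2^n ≤ 0.001
2^n ≥ 5000
n ≥ log₂(5000) = 12.29
n ≥ 13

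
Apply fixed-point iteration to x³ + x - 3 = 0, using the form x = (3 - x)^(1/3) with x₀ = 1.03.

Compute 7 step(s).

Equation: x³ + x - 3 = 0
Fixed-point form: x = (3 - x)^(1/3)
x₀ = 1.03

x_1 = g(1.030000) = 1.253590
x_2 = g(1.253590) = 1.204247
x_3 = g(1.204247) = 1.215483
x_4 = g(1.215483) = 1.212943
x_5 = g(1.212943) = 1.213518
x_6 = g(1.213518) = 1.213388
x_7 = g(1.213388) = 1.213417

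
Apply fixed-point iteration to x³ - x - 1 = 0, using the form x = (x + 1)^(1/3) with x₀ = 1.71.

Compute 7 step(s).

Equation: x³ - x - 1 = 0
Fixed-point form: x = (x + 1)^(1/3)
x₀ = 1.71

x_1 = g(1.710000) = 1.394194
x_2 = g(1.394194) = 1.337785
x_3 = g(1.337785) = 1.327195
x_4 = g(1.327195) = 1.325188
x_5 = g(1.325188) = 1.324807
x_6 = g(1.324807) = 1.324735
x_7 = g(1.324735) = 1.324721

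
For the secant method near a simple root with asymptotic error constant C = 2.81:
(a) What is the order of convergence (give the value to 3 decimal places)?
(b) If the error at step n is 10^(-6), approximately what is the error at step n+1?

(a) Secant method has superlinear convergence with order φ = (1+√5)/2 ≈ 1.618.
    This means |e_{n+1}| ≈ C|e_n|^1.618.

(b) With |e_n| = 10^(-6) and C = 2.81:
    |e_{n+1}| ≈ 2.81 × (10^(-6))^1.618 = 2.81 × 10^(-9.71)

(a) ≈ 1.618 (golden ratio); (b) |e_{n+1}| ≈ 5.502e-10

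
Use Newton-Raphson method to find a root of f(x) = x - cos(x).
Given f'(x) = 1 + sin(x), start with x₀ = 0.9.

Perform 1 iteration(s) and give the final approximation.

f(x) = x - cos(x)
f'(x) = 1 + sin(x)
x₀ = 0.9

Newton-Raphson formula: x_{n+1} = x_n - f(x_n)/f'(x_n)

Iteration 1:
  f(0.900000) = 0.278390
  f'(0.900000) = 1.783327
  x_1 = 0.900000 - 0.278390/1.783327 = 0.743893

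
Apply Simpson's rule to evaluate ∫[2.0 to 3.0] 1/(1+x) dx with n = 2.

f(x) = 1/(1+x)
a = 2.0, b = 3.0, n = 2
h = (b - a)/n = 0.500000

Simpson's rule: (h/3)[f(x₀) + 4f(x₁) + 2f(x₂) + ... + f(xₙ)]

x_0 = 2.0000, f(x_0) = 0.333333, coefficient = 1
x_1 = 2.5000, f(x_1) = 0.285714, coefficient = 4
x_2 = 3.0000, f(x_2) = 0.250000, coefficient = 1

I ≈ (0.500000/3) × 1.726190 = 0.287698
Exact value: 0.287682
Error: 0.000016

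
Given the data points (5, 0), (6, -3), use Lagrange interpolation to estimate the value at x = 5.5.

Lagrange interpolation formula:
P(x) = Σ yᵢ × Lᵢ(x)
where Lᵢ(x) = Π_{j≠i} (x - xⱼ)/(xᵢ - xⱼ)

L_0(5.5) = (5.5 - 6)/(5 - 6) = 0.500000
L_1(5.5) = (5.5 - 5)/(6 - 5) = 0.500000

P(5.5) = 0×L_0(5.5) + (-3)×L_1(5.5)
P(5.5) = -1.500000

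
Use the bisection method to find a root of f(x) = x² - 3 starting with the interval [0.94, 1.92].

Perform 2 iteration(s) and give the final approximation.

f(x) = x² - 3
Initial interval: [0.94, 1.92]

Iteration 1:
  c_1 = (0.940000 + 1.920000)/2 = 1.430000
  f(c_1) = f(1.430000) = -0.955100
  f(a) × f(c) ≥ 0, new interval: [1.430000, 1.920000]
Iteration 2:
  c_2 = (1.430000 + 1.920000)/2 = 1.675000
  f(c_2) = f(1.675000) = -0.194375
  f(a) × f(c) ≥ 0, new interval: [1.675000, 1.920000]

After 2 iteration(s), the approximation is c_2 = 1.675000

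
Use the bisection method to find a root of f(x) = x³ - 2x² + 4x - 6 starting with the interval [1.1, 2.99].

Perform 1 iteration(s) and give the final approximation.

f(x) = x³ - 2x² + 4x - 6
Initial interval: [1.1, 2.99]

Iteration 1:
  c_1 = (1.100000 + 2.990000)/2 = 2.045000
  f(c_1) = f(2.045000) = 2.368191
  f(a) × f(c) < 0, new interval: [1.100000, 2.045000]

After 1 iteration(s), the approximation is c_1 = 2.045000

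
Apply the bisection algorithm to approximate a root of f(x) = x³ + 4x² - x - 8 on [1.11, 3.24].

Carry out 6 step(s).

f(x) = x³ + 4x² - x - 8
Initial interval: [1.11, 3.24]

Iteration 1:
  c_1 = (1.110000 + 3.240000)/2 = 2.175000
  f(c_1) = f(2.175000) = 19.036609
  f(a) × f(c) < 0, new interval: [1.110000, 2.175000]
Iteration 2:
  c_2 = (1.110000 + 2.175000)/2 = 1.642500
  f(c_2) = f(1.642500) = 5.579872
  f(a) × f(c) < 0, new interval: [1.110000, 1.642500]
Iteration 3:
  c_3 = (1.110000 + 1.642500)/2 = 1.376250
  f(c_3) = f(1.376250) = 0.806712
  f(a) × f(c) < 0, new interval: [1.110000, 1.376250]
Iteration 4:
  c_4 = (1.110000 + 1.376250)/2 = 1.243125
  f(c_4) = f(1.243125) = -1.140611
  f(a) × f(c) ≥ 0, new interval: [1.243125, 1.376250]
Iteration 5:
  c_5 = (1.243125 + 1.376250)/2 = 1.309688
  f(c_5) = f(1.309688) = -0.202080
  f(a) × f(c) ≥ 0, new interval: [1.309688, 1.376250]
Iteration 6:
  c_6 = (1.309688 + 1.376250)/2 = 1.342969
  f(c_6) = f(1.342969) = 0.293423
  f(a) × f(c) < 0, new interval: [1.309688, 1.342969]

After 6 iteration(s), the approximation is c_6 = 1.342969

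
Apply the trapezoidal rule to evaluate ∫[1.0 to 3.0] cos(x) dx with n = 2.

f(x) = cos(x)
a = 1.0, b = 3.0, n = 2
h = (b - a)/n = 1.000000

Trapezoidal rule: (h/2)[f(x₀) + 2f(x₁) + 2f(x₂) + ... + f(xₙ)]

x_0 = 1.0000, f(x_0) = 0.540302, coefficient = 1
x_1 = 2.0000, f(x_1) = -0.416147, coefficient = 2
x_2 = 3.0000, f(x_2) = -0.989992, coefficient = 1

I ≈ (1.000000/2) × -1.281984 = -0.640992
Exact value: -0.700351
Error: 0.059359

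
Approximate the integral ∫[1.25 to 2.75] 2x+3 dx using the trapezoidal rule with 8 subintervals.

f(x) = 2x+3
a = 1.25, b = 2.75, n = 8
h = (b - a)/n = 0.187500

Trapezoidal rule: (h/2)[f(x₀) + 2f(x₁) + 2f(x₂) + ... + f(xₙ)]

x_0 = 1.2500, f(x_0) = 5.500000, coefficient = 1
x_1 = 1.4375, f(x_1) = 5.875000, coefficient = 2
x_2 = 1.6250, f(x_2) = 6.250000, coefficient = 2
x_3 = 1.8125, f(x_3) = 6.625000, coefficient = 2
x_4 = 2.0000, f(x_4) = 7.000000, coefficient = 2
x_5 = 2.1875, f(x_5) = 7.375000, coefficient = 2
x_6 = 2.3750, f(x_6) = 7.750000, coefficient = 2
x_7 = 2.5625, f(x_7) = 8.125000, coefficient = 2
x_8 = 2.7500, f(x_8) = 8.500000, coefficient = 1

I ≈ (0.187500/2) × 112.000000 = 10.500000
Exact value: 10.500000
Error: 0.000000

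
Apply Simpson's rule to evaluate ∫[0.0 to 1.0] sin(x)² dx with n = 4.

f(x) = sin(x)²
a = 0.0, b = 1.0, n = 4
h = (b - a)/n = 0.250000

Simpson's rule: (h/3)[f(x₀) + 4f(x₁) + 2f(x₂) + ... + f(xₙ)]

x_0 = 0.0000, f(x_0) = 0.000000, coefficient = 1
x_1 = 0.2500, f(x_1) = 0.061209, coefficient = 4
x_2 = 0.5000, f(x_2) = 0.229849, coefficient = 2
x_3 = 0.7500, f(x_3) = 0.464631, coefficient = 4
x_4 = 1.0000, f(x_4) = 0.708073, coefficient = 1

I ≈ (0.250000/3) × 3.271132 = 0.272594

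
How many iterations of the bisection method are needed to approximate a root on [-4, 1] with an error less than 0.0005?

We need (b-a)/2^n ≤ 0.0005
(1 - (-4))/2^n ≤ 0.0005
5/2^n ≤ 0.0005
2^n ≥ 10000
n ≥ log₂(10000) = 13.29
n ≥ 14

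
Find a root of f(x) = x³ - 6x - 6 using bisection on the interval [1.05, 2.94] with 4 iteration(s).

f(x) = x³ - 6x - 6
Initial interval: [1.05, 2.94]

Iteration 1:
  c_1 = (1.050000 + 2.940000)/2 = 1.995000
  f(c_1) = f(1.995000) = -10.029850
  f(a) × f(c) ≥ 0, new interval: [1.995000, 2.940000]
Iteration 2:
  c_2 = (1.995000 + 2.940000)/2 = 2.467500
  f(c_2) = f(2.467500) = -5.781487
  f(a) × f(c) ≥ 0, new interval: [2.467500, 2.940000]
Iteration 3:
  c_3 = (2.467500 + 2.940000)/2 = 2.703750
  f(c_3) = f(2.703750) = -2.457374
  f(a) × f(c) ≥ 0, new interval: [2.703750, 2.940000]
Iteration 4:
  c_4 = (2.703750 + 2.940000)/2 = 2.821875
  f(c_4) = f(2.821875) = -0.460720
  f(a) × f(c) ≥ 0, new interval: [2.821875, 2.940000]

After 4 iteration(s), the approximation is c_4 = 2.821875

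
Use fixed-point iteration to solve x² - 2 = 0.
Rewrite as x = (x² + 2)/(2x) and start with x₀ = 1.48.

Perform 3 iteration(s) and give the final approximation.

Equation: x² - 2 = 0
Fixed-point form: x = (x² + 2)/(2x)
x₀ = 1.48

x_1 = g(1.480000) = 1.415676
x_2 = g(1.415676) = 1.414214
x_3 = g(1.414214) = 1.414214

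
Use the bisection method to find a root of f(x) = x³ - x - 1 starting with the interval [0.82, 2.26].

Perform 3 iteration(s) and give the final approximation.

f(x) = x³ - x - 1
Initial interval: [0.82, 2.26]

Iteration 1:
  c_1 = (0.820000 + 2.260000)/2 = 1.540000
  f(c_1) = f(1.540000) = 1.112264
  f(a) × f(c) < 0, new interval: [0.820000, 1.540000]
Iteration 2:
  c_2 = (0.820000 + 1.540000)/2 = 1.180000
  f(c_2) = f(1.180000) = -0.536968
  f(a) × f(c) ≥ 0, new interval: [1.180000, 1.540000]
Iteration 3:
  c_3 = (1.180000 + 1.540000)/2 = 1.360000
  f(c_3) = f(1.360000) = 0.155456
  f(a) × f(c) < 0, new interval: [1.180000, 1.360000]

After 3 iteration(s), the approximation is c_3 = 1.360000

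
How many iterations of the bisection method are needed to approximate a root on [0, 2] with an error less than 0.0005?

We need (b-a)/2^n ≤ 0.0005
(2 - 0)/2^n ≤ 0.0005
2/2^n ≤ 0.0005
2^n ≥ 4000
n ≥ log₂(4000) = 11.97
n ≥ 12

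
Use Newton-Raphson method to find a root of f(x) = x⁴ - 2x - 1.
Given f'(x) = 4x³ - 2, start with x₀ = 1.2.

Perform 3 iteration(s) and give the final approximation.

f(x) = x⁴ - 2x - 1
f'(x) = 4x³ - 2
x₀ = 1.2

Newton-Raphson formula: x_{n+1} = x_n - f(x_n)/f'(x_n)

Iteration 1:
  f(1.200000) = -1.326400
  f'(1.200000) = 4.912000
  x_1 = 1.200000 - (-1.326400)/4.912000 = 1.470033
Iteration 2:
  f(1.470033) = 0.729838
  f'(1.470033) = 10.706937
  x_2 = 1.470033 - 0.729838/10.706937 = 1.401868
Iteration 3:
  f(1.401868) = 0.058405
  f'(1.401868) = 9.019986
  x_3 = 1.401868 - 0.058405/9.019986 = 1.395393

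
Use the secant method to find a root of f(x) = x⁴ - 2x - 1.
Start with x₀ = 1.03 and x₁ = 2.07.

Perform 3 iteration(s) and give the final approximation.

f(x) = x⁴ - 2x - 1
x₀ = 1.03, x₁ = 2.07

Secant formula: x_{n+1} = x_n - f(x_n)(x_n - x_{n-1})/(f(x_n) - f(x_{n-1}))

Iteration 1:
  f(1.030000) = -1.934491
  f(2.070000) = 13.220368
  x_2 = 2.070000 - 13.220368×(2.070000 - 1.030000)/(13.220368 - (-1.934491))
       = 1.162754
Iteration 2:
  f(2.070000) = 13.220368
  f(1.162754) = -1.497612
  x_3 = 1.162754 - (-1.497612)×(1.162754 - 2.070000)/(-1.497612 - 13.220368)
       = 1.255070
Iteration 3:
  f(1.162754) = -1.497612
  f(1.255070) = -1.028883
  x_4 = 1.255070 - (-1.028883)×(1.255070 - 1.162754)/(-1.028883 - (-1.497612))
       = 1.457708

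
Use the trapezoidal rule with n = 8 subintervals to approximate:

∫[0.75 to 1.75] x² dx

f(x) = x²
a = 0.75, b = 1.75, n = 8
h = (b - a)/n = 0.125000

Trapezoidal rule: (h/2)[f(x₀) + 2f(x₁) + 2f(x₂) + ... + f(xₙ)]

x_0 = 0.7500, f(x_0) = 0.562500, coefficient = 1
x_1 = 0.8750, f(x_1) = 0.765625, coefficient = 2
x_2 = 1.0000, f(x_2) = 1.000000, coefficient = 2
x_3 = 1.1250, f(x_3) = 1.265625, coefficient = 2
x_4 = 1.2500, f(x_4) = 1.562500, coefficient = 2
x_5 = 1.3750, f(x_5) = 1.890625, coefficient = 2
x_6 = 1.5000, f(x_6) = 2.250000, coefficient = 2
x_7 = 1.6250, f(x_7) = 2.640625, coefficient = 2
x_8 = 1.7500, f(x_8) = 3.062500, coefficient = 1

I ≈ (0.125000/2) × 26.375000 = 1.648438
Exact value: 1.645833
Error: 0.002604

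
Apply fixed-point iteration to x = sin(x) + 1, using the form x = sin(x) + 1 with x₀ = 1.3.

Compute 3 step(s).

Equation: x = sin(x) + 1
Fixed-point form: x = sin(x) + 1
x₀ = 1.3

x_1 = g(1.300000) = 1.963558
x_2 = g(1.963558) = 1.923856
x_3 = g(1.923856) = 1.938319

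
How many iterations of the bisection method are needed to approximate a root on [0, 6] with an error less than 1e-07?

We need (b-a)/2^n ≤ 1e-07
(6 - 0)/2^n ≤ 1e-07
6/2^n ≤ 1e-07
2^n ≥ 60000000
n ≥ log₂(60000000) = 25.84
n ≥ 26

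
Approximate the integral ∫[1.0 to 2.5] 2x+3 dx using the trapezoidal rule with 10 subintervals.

f(x) = 2x+3
a = 1.0, b = 2.5, n = 10
h = (b - a)/n = 0.150000

Trapezoidal rule: (h/2)[f(x₀) + 2f(x₁) + 2f(x₂) + ... + f(xₙ)]

x_0 = 1.0000, f(x_0) = 5.000000, coefficient = 1
x_1 = 1.1500, f(x_1) = 5.300000, coefficient = 2
x_2 = 1.3000, f(x_2) = 5.600000, coefficient = 2
x_3 = 1.4500, f(x_3) = 5.900000, coefficient = 2
x_4 = 1.6000, f(x_4) = 6.200000, coefficient = 2
x_5 = 1.7500, f(x_5) = 6.500000, coefficient = 2
x_6 = 1.9000, f(x_6) = 6.800000, coefficient = 2
x_7 = 2.0500, f(x_7) = 7.100000, coefficient = 2
x_8 = 2.2000, f(x_8) = 7.400000, coefficient = 2
x_9 = 2.3500, f(x_9) = 7.700000, coefficient = 2
x_10 = 2.5000, f(x_10) = 8.000000, coefficient = 1

I ≈ (0.150000/2) × 130.000000 = 9.750000
Exact value: 9.750000
Error: 0.000000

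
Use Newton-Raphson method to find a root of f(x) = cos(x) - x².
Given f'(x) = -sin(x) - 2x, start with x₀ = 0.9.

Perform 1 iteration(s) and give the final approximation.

f(x) = cos(x) - x²
f'(x) = -sin(x) - 2x
x₀ = 0.9

Newton-Raphson formula: x_{n+1} = x_n - f(x_n)/f'(x_n)

Iteration 1:
  f(0.900000) = -0.188390
  f'(0.900000) = -2.583327
  x_1 = 0.900000 - (-0.188390)/(-2.583327) = 0.827075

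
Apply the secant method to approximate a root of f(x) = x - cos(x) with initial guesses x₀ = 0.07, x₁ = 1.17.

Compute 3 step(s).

f(x) = x - cos(x)
x₀ = 0.07, x₁ = 1.17

Secant formula: x_{n+1} = x_n - f(x_n)(x_n - x_{n-1})/(f(x_n) - f(x_{n-1}))

Iteration 1:
  f(0.070000) = -0.927551
  f(1.170000) = 0.779848
  x_2 = 1.170000 - 0.779848×(1.170000 - 0.070000)/(0.779848 - (-0.927551))
       = 0.667579
Iteration 2:
  f(1.170000) = 0.779848
  f(0.667579) = -0.117744
  x_3 = 0.667579 - (-0.117744)×(0.667579 - 1.170000)/(-0.117744 - 0.779848)
       = 0.733485
Iteration 3:
  f(0.667579) = -0.117744
  f(0.733485) = -0.009360
  x_4 = 0.733485 - (-0.009360)×(0.733485 - 0.667579)/(-0.009360 - (-0.117744))
       = 0.739177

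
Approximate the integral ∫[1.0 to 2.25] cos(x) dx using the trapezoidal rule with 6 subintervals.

f(x) = cos(x)
a = 1.0, b = 2.25, n = 6
h = (b - a)/n = 0.208333

Trapezoidal rule: (h/2)[f(x₀) + 2f(x₁) + 2f(x₂) + ... + f(xₙ)]

x_0 = 1.0000, f(x_0) = 0.540302, coefficient = 1
x_1 = 1.2083, f(x_1) = 0.354578, coefficient = 2
x_2 = 1.4167, f(x_2) = 0.153520, coefficient = 2
x_3 = 1.6250, f(x_3) = -0.054177, coefficient = 2
x_4 = 1.8333, f(x_4) = -0.259531, coefficient = 2
x_5 = 2.0417, f(x_5) = -0.453662, coefficient = 2
x_6 = 2.2500, f(x_6) = -0.628174, coefficient = 1

I ≈ (0.208333/2) × -0.606416 = -0.063168
Exact value: -0.063398
Error: 0.000229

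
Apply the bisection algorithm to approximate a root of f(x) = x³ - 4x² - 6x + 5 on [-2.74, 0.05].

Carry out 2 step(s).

f(x) = x³ - 4x² - 6x + 5
Initial interval: [-2.74, 0.05]

Iteration 1:
  c_1 = (-2.740000 + 0.050000)/2 = -1.345000
  f(c_1) = f(-1.345000) = 3.400761
  f(a) × f(c) < 0, new interval: [-2.740000, -1.345000]
Iteration 2:
  c_2 = (-2.740000 + (-1.345000))/2 = -2.042500
  f(c_2) = f(-2.042500) = -7.953139
  f(a) × f(c) ≥ 0, new interval: [-2.042500, -1.345000]

After 2 iteration(s), the approximation is c_2 = -2.042500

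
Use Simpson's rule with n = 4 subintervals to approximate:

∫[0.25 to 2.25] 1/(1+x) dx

f(x) = 1/(1+x)
a = 0.25, b = 2.25, n = 4
h = (b - a)/n = 0.500000

Simpson's rule: (h/3)[f(x₀) + 4f(x₁) + 2f(x₂) + ... + f(xₙ)]

x_0 = 0.2500, f(x_0) = 0.800000, coefficient = 1
x_1 = 0.7500, f(x_1) = 0.571429, coefficient = 4
x_2 = 1.2500, f(x_2) = 0.444444, coefficient = 2
x_3 = 1.7500, f(x_3) = 0.363636, coefficient = 4
x_4 = 2.2500, f(x_4) = 0.307692, coefficient = 1

I ≈ (0.500000/3) × 5.736841 = 0.956140
Exact value: 0.955511
Error: 0.000629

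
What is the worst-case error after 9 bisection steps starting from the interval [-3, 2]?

Bisection error bound: |error| ≤ (b-a)/2^n
|error| ≤ (2 - (-3))/2^9 = 5/2^9
|error| ≤ 0.0097656250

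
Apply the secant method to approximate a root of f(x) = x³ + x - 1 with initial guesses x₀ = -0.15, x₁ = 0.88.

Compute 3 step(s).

f(x) = x³ + x - 1
x₀ = -0.15, x₁ = 0.88

Secant formula: x_{n+1} = x_n - f(x_n)(x_n - x_{n-1})/(f(x_n) - f(x_{n-1}))

Iteration 1:
  f(-0.150000) = -1.153375
  f(0.880000) = 0.561472
  x_2 = 0.880000 - 0.561472×(0.880000 - (-0.150000))/(0.561472 - (-1.153375))
       = 0.542759
Iteration 2:
  f(0.880000) = 0.561472
  f(0.542759) = -0.297350
  x_3 = 0.542759 - (-0.297350)×(0.542759 - 0.880000)/(-0.297350 - 0.561472)
       = 0.659522
Iteration 3:
  f(0.542759) = -0.297350
  f(0.659522) = -0.053605
  x_4 = 0.659522 - (-0.053605)×(0.659522 - 0.542759)/(-0.053605 - (-0.297350))
       = 0.685201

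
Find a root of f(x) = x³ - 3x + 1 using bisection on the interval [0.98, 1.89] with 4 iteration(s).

f(x) = x³ - 3x + 1
Initial interval: [0.98, 1.89]

Iteration 1:
  c_1 = (0.980000 + 1.890000)/2 = 1.435000
  f(c_1) = f(1.435000) = -0.350012
  f(a) × f(c) ≥ 0, new interval: [1.435000, 1.890000]
Iteration 2:
  c_2 = (1.435000 + 1.890000)/2 = 1.662500
  f(c_2) = f(1.662500) = 0.607494
  f(a) × f(c) < 0, new interval: [1.435000, 1.662500]
Iteration 3:
  c_3 = (1.435000 + 1.662500)/2 = 1.548750
  f(c_3) = f(1.548750) = 0.068623
  f(a) × f(c) < 0, new interval: [1.435000, 1.548750]
Iteration 4:
  c_4 = (1.435000 + 1.548750)/2 = 1.491875
  f(c_4) = f(1.491875) = -0.155172
  f(a) × f(c) ≥ 0, new interval: [1.491875, 1.548750]

After 4 iteration(s), the approximation is c_4 = 1.491875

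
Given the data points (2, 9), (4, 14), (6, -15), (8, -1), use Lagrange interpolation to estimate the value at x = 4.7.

Lagrange interpolation formula:
P(x) = Σ yᵢ × Lᵢ(x)
where Lᵢ(x) = Π_{j≠i} (x - xⱼ)/(xᵢ - xⱼ)

L_0(4.7) = (4.7 - 4)/(2 - 4) × (4.7 - 6)/(2 - 6) × (4.7 - 8)/(2 - 8) = -0.062563
L_1(4.7) = (4.7 - 2)/(4 - 2) × (4.7 - 6)/(4 - 6) × (4.7 - 8)/(4 - 8) = 0.723937
L_2(4.7) = (4.7 - 2)/(6 - 2) × (4.7 - 4)/(6 - 4) × (4.7 - 8)/(6 - 8) = 0.389813
L_3(4.7) = (4.7 - 2)/(8 - 2) × (4.7 - 4)/(8 - 4) × (4.7 - 6)/(8 - 6) = -0.051188

P(4.7) = 9×L_0(4.7) + 14×L_1(4.7) + (-15)×L_2(4.7) + (-1)×L_3(4.7)
P(4.7) = 3.776062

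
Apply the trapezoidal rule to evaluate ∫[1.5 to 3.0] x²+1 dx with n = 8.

f(x) = x²+1
a = 1.5, b = 3.0, n = 8
h = (b - a)/n = 0.187500

Trapezoidal rule: (h/2)[f(x₀) + 2f(x₁) + 2f(x₂) + ... + f(xₙ)]

x_0 = 1.5000, f(x_0) = 3.250000, coefficient = 1
x_1 = 1.6875, f(x_1) = 3.847656, coefficient = 2
x_2 = 1.8750, f(x_2) = 4.515625, coefficient = 2
x_3 = 2.0625, f(x_3) = 5.253906, coefficient = 2
x_4 = 2.2500, f(x_4) = 6.062500, coefficient = 2
x_5 = 2.4375, f(x_5) = 6.941406, coefficient = 2
x_6 = 2.6250, f(x_6) = 7.890625, coefficient = 2
x_7 = 2.8125, f(x_7) = 8.910156, coefficient = 2
x_8 = 3.0000, f(x_8) = 10.000000, coefficient = 1

I ≈ (0.187500/2) × 100.093750 = 9.383789
Exact value: 9.375000
Error: 0.008789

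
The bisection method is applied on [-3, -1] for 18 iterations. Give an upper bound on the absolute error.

Bisection error bound: |error| ≤ (b-a)/2^n
|error| ≤ (-1 - (-3))/2^18 = 2/2^18
|error| ≤ 0.0000076294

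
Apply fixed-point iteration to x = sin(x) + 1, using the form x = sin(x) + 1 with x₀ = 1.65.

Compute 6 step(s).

Equation: x = sin(x) + 1
Fixed-point form: x = sin(x) + 1
x₀ = 1.65

x_1 = g(1.650000) = 1.996865
x_2 = g(1.996865) = 1.910598
x_3 = g(1.910598) = 1.942821
x_4 = g(1.942821) = 1.931593
x_5 = g(1.931593) = 1.935616
x_6 = g(1.935616) = 1.934188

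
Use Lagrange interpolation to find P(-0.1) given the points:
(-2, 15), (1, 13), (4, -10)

Lagrange interpolation formula:
P(x) = Σ yᵢ × Lᵢ(x)
where Lᵢ(x) = Π_{j≠i} (x - xⱼ)/(xᵢ - xⱼ)

L_0(-0.1) = (-0.1 - 1)/(-2 - 1) × (-0.1 - 4)/(-2 - 4) = 0.250556
L_1(-0.1) = (-0.1 - (-2))/(1 - (-2)) × (-0.1 - 4)/(1 - 4) = 0.865556
L_2(-0.1) = (-0.1 - (-2))/(4 - (-2)) × (-0.1 - 1)/(4 - 1) = -0.116111

P(-0.1) = 15×L_0(-0.1) + 13×L_1(-0.1) + (-10)×L_2(-0.1)
P(-0.1) = 16.171667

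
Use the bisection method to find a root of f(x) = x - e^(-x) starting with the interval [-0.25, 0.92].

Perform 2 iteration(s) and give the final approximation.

f(x) = x - e^(-x)
Initial interval: [-0.25, 0.92]

Iteration 1:
  c_1 = (-0.250000 + 0.920000)/2 = 0.335000
  f(c_1) = f(0.335000) = -0.380338
  f(a) × f(c) ≥ 0, new interval: [0.335000, 0.920000]
Iteration 2:
  c_2 = (0.335000 + 0.920000)/2 = 0.627500
  f(c_2) = f(0.627500) = 0.093575
  f(a) × f(c) < 0, new interval: [0.335000, 0.627500]

After 2 iteration(s), the approximation is c_2 = 0.627500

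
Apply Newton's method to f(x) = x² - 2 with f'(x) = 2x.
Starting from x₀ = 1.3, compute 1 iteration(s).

f(x) = x² - 2
f'(x) = 2x
x₀ = 1.3

Newton-Raphson formula: x_{n+1} = x_n - f(x_n)/f'(x_n)

Iteration 1:
  f(1.300000) = -0.310000
  f'(1.300000) = 2.600000
  x_1 = 1.300000 - (-0.310000)/2.600000 = 1.419231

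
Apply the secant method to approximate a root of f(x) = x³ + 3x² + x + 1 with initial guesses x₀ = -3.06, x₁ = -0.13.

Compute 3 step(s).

f(x) = x³ + 3x² + x + 1
x₀ = -3.06, x₁ = -0.13

Secant formula: x_{n+1} = x_n - f(x_n)(x_n - x_{n-1})/(f(x_n) - f(x_{n-1}))

Iteration 1:
  f(-3.060000) = -2.621816
  f(-0.130000) = 0.918503
  x_2 = -0.130000 - 0.918503×(-0.130000 - (-3.060000))/(0.918503 - (-2.621816))
       = -0.890161
Iteration 2:
  f(-0.130000) = 0.918503
  f(-0.890161) = 1.781648
  x_3 = -0.890161 - 1.781648×(-0.890161 - (-0.130000))/(1.781648 - 0.918503)
       = 0.678915
Iteration 3:
  f(-0.890161) = 1.781648
  f(0.678915) = 3.374618
  x_4 = 0.678915 - 3.374618×(0.678915 - (-0.890161))/(3.374618 - 1.781648)
       = -2.645085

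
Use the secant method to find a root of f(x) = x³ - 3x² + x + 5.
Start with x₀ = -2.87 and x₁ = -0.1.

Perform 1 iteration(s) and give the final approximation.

f(x) = x³ - 3x² + x + 5
x₀ = -2.87, x₁ = -0.1

Secant formula: x_{n+1} = x_n - f(x_n)(x_n - x_{n-1})/(f(x_n) - f(x_{n-1}))

Iteration 1:
  f(-2.870000) = -46.220603
  f(-0.100000) = 4.869000
  x_2 = -0.100000 - 4.869000×(-0.100000 - (-2.870000))/(4.869000 - (-46.220603))
       = -0.363990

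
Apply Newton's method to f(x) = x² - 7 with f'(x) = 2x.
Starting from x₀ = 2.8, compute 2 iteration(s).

f(x) = x² - 7
f'(x) = 2x
x₀ = 2.8

Newton-Raphson formula: x_{n+1} = x_n - f(x_n)/f'(x_n)

Iteration 1:
  f(2.800000) = 0.840000
  f'(2.800000) = 5.600000
  x_1 = 2.800000 - 0.840000/5.600000 = 2.650000
Iteration 2:
  f(2.650000) = 0.022500
  f'(2.650000) = 5.300000
  x_2 = 2.650000 - 0.022500/5.300000 = 2.645755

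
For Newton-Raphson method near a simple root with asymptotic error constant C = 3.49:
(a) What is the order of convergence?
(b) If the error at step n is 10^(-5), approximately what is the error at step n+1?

(a) Newton-Raphson has quadratic (order 2) convergence near simple roots.
    This means |e_{n+1}| ≈ C|e_n|².

(b) With |e_n| = 10^(-5) and C = 3.49:
    |e_{n+1}| ≈ 3.49 × (10^(-5))² = 3.49 × 10^(-10)

(a) 2 (quadratic); (b) |e_{n+1}| ≈ 3.490e-10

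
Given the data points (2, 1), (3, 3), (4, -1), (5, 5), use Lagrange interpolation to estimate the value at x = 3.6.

Lagrange interpolation formula:
P(x) = Σ yᵢ × Lᵢ(x)
where Lᵢ(x) = Π_{j≠i} (x - xⱼ)/(xᵢ - xⱼ)

L_0(3.6) = (3.6 - 3)/(2 - 3) × (3.6 - 4)/(2 - 4) × (3.6 - 5)/(2 - 5) = -0.056000
L_1(3.6) = (3.6 - 2)/(3 - 2) × (3.6 - 4)/(3 - 4) × (3.6 - 5)/(3 - 5) = 0.448000
L_2(3.6) = (3.6 - 2)/(4 - 2) × (3.6 - 3)/(4 - 3) × (3.6 - 5)/(4 - 5) = 0.672000
L_3(3.6) = (3.6 - 2)/(5 - 2) × (3.6 - 3)/(5 - 3) × (3.6 - 4)/(5 - 4) = -0.064000

P(3.6) = 1×L_0(3.6) + 3×L_1(3.6) + (-1)×L_2(3.6) + 5×L_3(3.6)
P(3.6) = 0.296000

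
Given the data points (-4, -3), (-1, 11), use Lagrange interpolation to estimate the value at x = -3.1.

Lagrange interpolation formula:
P(x) = Σ yᵢ × Lᵢ(x)
where Lᵢ(x) = Π_{j≠i} (x - xⱼ)/(xᵢ - xⱼ)

L_0(-3.1) = (-3.1 - (-1))/(-4 - (-1)) = 0.700000
L_1(-3.1) = (-3.1 - (-4))/(-1 - (-4)) = 0.300000

P(-3.1) = (-3)×L_0(-3.1) + 11×L_1(-3.1)
P(-3.1) = 1.200000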